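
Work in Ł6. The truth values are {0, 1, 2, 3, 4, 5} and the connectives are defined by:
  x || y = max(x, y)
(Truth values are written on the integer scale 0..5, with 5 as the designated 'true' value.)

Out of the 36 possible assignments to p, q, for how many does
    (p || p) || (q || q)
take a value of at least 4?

value 5: 11 assignments (counts)
value 4: 9 assignments (counts)
value 3: 7 assignments
value 2: 5 assignments
value 1: 3 assignments
value 0: 1 assignment
So 20 of the 36 assignments meet the threshold.

20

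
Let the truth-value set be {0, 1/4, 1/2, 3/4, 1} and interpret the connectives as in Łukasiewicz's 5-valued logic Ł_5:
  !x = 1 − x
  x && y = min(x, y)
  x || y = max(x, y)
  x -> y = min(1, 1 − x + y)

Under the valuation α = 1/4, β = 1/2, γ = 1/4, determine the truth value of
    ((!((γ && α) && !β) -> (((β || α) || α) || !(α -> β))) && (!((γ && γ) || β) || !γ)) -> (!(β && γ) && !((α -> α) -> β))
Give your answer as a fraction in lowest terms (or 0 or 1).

3/4

γ && α = 1/4 && 1/4 = 1/4
!β = !1/2 = 1/2
(γ && α) && !β = 1/4 && 1/2 = 1/4
!((γ && α) && !β) = !1/4 = 3/4
β || α = 1/2 || 1/4 = 1/2
(β || α) || α = 1/2 || 1/4 = 1/2
α -> β = 1/4 -> 1/2 = 1
!(α -> β) = !1 = 0
((β || α) || α) || !(α -> β) = 1/2 || 0 = 1/2
!((γ && α) && !β) -> (((β || α) || α) || !(α -> β)) = 3/4 -> 1/2 = 3/4
γ && γ = 1/4 && 1/4 = 1/4
(γ && γ) || β = 1/4 || 1/2 = 1/2
!((γ && γ) || β) = !1/2 = 1/2
!γ = !1/4 = 3/4
!((γ && γ) || β) || !γ = 1/2 || 3/4 = 3/4
(!((γ && α) && !β) -> (((β || α) || α) || !(α -> β))) && (!((γ && γ) || β) || !γ) = 3/4 && 3/4 = 3/4
β && γ = 1/2 && 1/4 = 1/4
!(β && γ) = !1/4 = 3/4
α -> α = 1/4 -> 1/4 = 1
(α -> α) -> β = 1 -> 1/2 = 1/2
!((α -> α) -> β) = !1/2 = 1/2
!(β && γ) && !((α -> α) -> β) = 3/4 && 1/2 = 1/2
((!((γ && α) && !β) -> (((β || α) || α) || !(α -> β))) && (!((γ && γ) || β) || !γ)) -> (!(β && γ) && !((α -> α) -> β)) = 3/4 -> 1/2 = 3/4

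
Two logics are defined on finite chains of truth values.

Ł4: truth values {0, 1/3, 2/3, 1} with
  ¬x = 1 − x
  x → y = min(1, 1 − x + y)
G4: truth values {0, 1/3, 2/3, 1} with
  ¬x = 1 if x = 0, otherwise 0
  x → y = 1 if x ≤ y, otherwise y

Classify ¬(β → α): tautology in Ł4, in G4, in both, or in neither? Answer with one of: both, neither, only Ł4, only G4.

In Ł4: at α = 0, β = 0 the value is 0 — not a tautology.
In G4: at α = 0, β = 0 the value is 0 — not a tautology.

neither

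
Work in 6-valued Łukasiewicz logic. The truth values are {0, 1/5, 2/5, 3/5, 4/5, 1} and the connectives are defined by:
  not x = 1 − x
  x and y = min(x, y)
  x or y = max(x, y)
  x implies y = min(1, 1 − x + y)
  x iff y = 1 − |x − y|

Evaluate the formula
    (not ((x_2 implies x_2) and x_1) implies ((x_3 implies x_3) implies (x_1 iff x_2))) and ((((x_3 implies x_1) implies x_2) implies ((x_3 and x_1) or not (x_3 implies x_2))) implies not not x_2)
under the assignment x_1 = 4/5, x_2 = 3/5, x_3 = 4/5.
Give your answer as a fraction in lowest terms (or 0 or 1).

3/5

x_2 implies x_2 = 3/5 implies 3/5 = 1
(x_2 implies x_2) and x_1 = 1 and 4/5 = 4/5
not ((x_2 implies x_2) and x_1) = not 4/5 = 1/5
x_3 implies x_3 = 4/5 implies 4/5 = 1
x_1 iff x_2 = 4/5 iff 3/5 = 4/5
(x_3 implies x_3) implies (x_1 iff x_2) = 1 implies 4/5 = 4/5
not ((x_2 implies x_2) and x_1) implies ((x_3 implies x_3) implies (x_1 iff x_2)) = 1/5 implies 4/5 = 1
x_3 implies x_1 = 4/5 implies 4/5 = 1
(x_3 implies x_1) implies x_2 = 1 implies 3/5 = 3/5
x_3 and x_1 = 4/5 and 4/5 = 4/5
x_3 implies x_2 = 4/5 implies 3/5 = 4/5
not (x_3 implies x_2) = not 4/5 = 1/5
(x_3 and x_1) or not (x_3 implies x_2) = 4/5 or 1/5 = 4/5
((x_3 implies x_1) implies x_2) implies ((x_3 and x_1) or not (x_3 implies x_2)) = 3/5 implies 4/5 = 1
not x_2 = not 3/5 = 2/5
not not x_2 = not 2/5 = 3/5
(((x_3 implies x_1) implies x_2) implies ((x_3 and x_1) or not (x_3 implies x_2))) implies not not x_2 = 1 implies 3/5 = 3/5
(not ((x_2 implies x_2) and x_1) implies ((x_3 implies x_3) implies (x_1 iff x_2))) and ((((x_3 implies x_1) implies x_2) implies ((x_3 and x_1) or not (x_3 implies x_2))) implies not not x_2) = 1 and 3/5 = 3/5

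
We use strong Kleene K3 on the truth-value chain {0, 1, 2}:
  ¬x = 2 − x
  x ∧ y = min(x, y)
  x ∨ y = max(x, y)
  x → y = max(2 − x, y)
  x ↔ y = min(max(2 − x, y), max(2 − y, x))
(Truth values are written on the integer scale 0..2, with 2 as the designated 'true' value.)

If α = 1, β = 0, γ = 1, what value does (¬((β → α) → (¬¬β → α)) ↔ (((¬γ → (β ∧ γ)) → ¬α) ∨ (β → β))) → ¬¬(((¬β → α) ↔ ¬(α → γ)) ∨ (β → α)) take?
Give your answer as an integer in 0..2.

β → α = 0 → 1 = 2
¬β = ¬0 = 2
¬¬β = ¬2 = 0
¬¬β → α = 0 → 1 = 2
(β → α) → (¬¬β → α) = 2 → 2 = 2
¬((β → α) → (¬¬β → α)) = ¬2 = 0
¬γ = ¬1 = 1
β ∧ γ = 0 ∧ 1 = 0
¬γ → (β ∧ γ) = 1 → 0 = 1
¬α = ¬1 = 1
(¬γ → (β ∧ γ)) → ¬α = 1 → 1 = 1
β → β = 0 → 0 = 2
((¬γ → (β ∧ γ)) → ¬α) ∨ (β → β) = 1 ∨ 2 = 2
¬((β → α) → (¬¬β → α)) ↔ (((¬γ → (β ∧ γ)) → ¬α) ∨ (β → β)) = 0 ↔ 2 = 0
¬β = ¬0 = 2
¬β → α = 2 → 1 = 1
α → γ = 1 → 1 = 1
¬(α → γ) = ¬1 = 1
(¬β → α) ↔ ¬(α → γ) = 1 ↔ 1 = 1
β → α = 0 → 1 = 2
((¬β → α) ↔ ¬(α → γ)) ∨ (β → α) = 1 ∨ 2 = 2
¬(((¬β → α) ↔ ¬(α → γ)) ∨ (β → α)) = ¬2 = 0
¬¬(((¬β → α) ↔ ¬(α → γ)) ∨ (β → α)) = ¬0 = 2
(¬((β → α) → (¬¬β → α)) ↔ (((¬γ → (β ∧ γ)) → ¬α) ∨ (β → β))) → ¬¬(((¬β → α) ↔ ¬(α → γ)) ∨ (β → α)) = 0 → 2 = 2

2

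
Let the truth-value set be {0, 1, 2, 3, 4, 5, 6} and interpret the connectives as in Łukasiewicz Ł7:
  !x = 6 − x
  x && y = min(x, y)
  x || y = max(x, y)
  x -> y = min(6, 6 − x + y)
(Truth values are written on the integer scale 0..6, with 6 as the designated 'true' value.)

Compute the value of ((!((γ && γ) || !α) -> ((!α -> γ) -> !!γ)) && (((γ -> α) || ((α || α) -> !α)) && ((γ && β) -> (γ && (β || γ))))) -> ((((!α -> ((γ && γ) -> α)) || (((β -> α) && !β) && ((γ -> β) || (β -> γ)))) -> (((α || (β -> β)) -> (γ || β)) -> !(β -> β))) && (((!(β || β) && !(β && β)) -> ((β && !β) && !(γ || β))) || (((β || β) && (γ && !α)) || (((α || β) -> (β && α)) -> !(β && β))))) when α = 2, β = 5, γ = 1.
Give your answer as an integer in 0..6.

γ && γ = 1 && 1 = 1
!α = !2 = 4
(γ && γ) || !α = 1 || 4 = 4
!((γ && γ) || !α) = !4 = 2
!α = !2 = 4
!α -> γ = 4 -> 1 = 3
!γ = !1 = 5
!!γ = !5 = 1
(!α -> γ) -> !!γ = 3 -> 1 = 4
!((γ && γ) || !α) -> ((!α -> γ) -> !!γ) = 2 -> 4 = 6
γ -> α = 1 -> 2 = 6
α || α = 2 || 2 = 2
!α = !2 = 4
(α || α) -> !α = 2 -> 4 = 6
(γ -> α) || ((α || α) -> !α) = 6 || 6 = 6
γ && β = 1 && 5 = 1
β || γ = 5 || 1 = 5
γ && (β || γ) = 1 && 5 = 1
(γ && β) -> (γ && (β || γ)) = 1 -> 1 = 6
((γ -> α) || ((α || α) -> !α)) && ((γ && β) -> (γ && (β || γ))) = 6 && 6 = 6
(!((γ && γ) || !α) -> ((!α -> γ) -> !!γ)) && (((γ -> α) || ((α || α) -> !α)) && ((γ && β) -> (γ && (β || γ)))) = 6 && 6 = 6
!α = !2 = 4
γ && γ = 1 && 1 = 1
(γ && γ) -> α = 1 -> 2 = 6
!α -> ((γ && γ) -> α) = 4 -> 6 = 6
β -> α = 5 -> 2 = 3
!β = !5 = 1
(β -> α) && !β = 3 && 1 = 1
γ -> β = 1 -> 5 = 6
β -> γ = 5 -> 1 = 2
(γ -> β) || (β -> γ) = 6 || 2 = 6
((β -> α) && !β) && ((γ -> β) || (β -> γ)) = 1 && 6 = 1
(!α -> ((γ && γ) -> α)) || (((β -> α) && !β) && ((γ -> β) || (β -> γ))) = 6 || 1 = 6
β -> β = 5 -> 5 = 6
α || (β -> β) = 2 || 6 = 6
γ || β = 1 || 5 = 5
(α || (β -> β)) -> (γ || β) = 6 -> 5 = 5
β -> β = 5 -> 5 = 6
!(β -> β) = !6 = 0
((α || (β -> β)) -> (γ || β)) -> !(β -> β) = 5 -> 0 = 1
((!α -> ((γ && γ) -> α)) || (((β -> α) && !β) && ((γ -> β) || (β -> γ)))) -> (((α || (β -> β)) -> (γ || β)) -> !(β -> β)) = 6 -> 1 = 1
β || β = 5 || 5 = 5
!(β || β) = !5 = 1
β && β = 5 && 5 = 5
!(β && β) = !5 = 1
!(β || β) && !(β && β) = 1 && 1 = 1
!β = !5 = 1
β && !β = 5 && 1 = 1
γ || β = 1 || 5 = 5
!(γ || β) = !5 = 1
(β && !β) && !(γ || β) = 1 && 1 = 1
(!(β || β) && !(β && β)) -> ((β && !β) && !(γ || β)) = 1 -> 1 = 6
β || β = 5 || 5 = 5
!α = !2 = 4
γ && !α = 1 && 4 = 1
(β || β) && (γ && !α) = 5 && 1 = 1
α || β = 2 || 5 = 5
β && α = 5 && 2 = 2
(α || β) -> (β && α) = 5 -> 2 = 3
β && β = 5 && 5 = 5
!(β && β) = !5 = 1
((α || β) -> (β && α)) -> !(β && β) = 3 -> 1 = 4
((β || β) && (γ && !α)) || (((α || β) -> (β && α)) -> !(β && β)) = 1 || 4 = 4
((!(β || β) && !(β && β)) -> ((β && !β) && !(γ || β))) || (((β || β) && (γ && !α)) || (((α || β) -> (β && α)) -> !(β && β))) = 6 || 4 = 6
(((!α -> ((γ && γ) -> α)) || (((β -> α) && !β) && ((γ -> β) || (β -> γ)))) -> (((α || (β -> β)) -> (γ || β)) -> !(β -> β))) && (((!(β || β) && !(β && β)) -> ((β && !β) && !(γ || β))) || (((β || β) && (γ && !α)) || (((α || β) -> (β && α)) -> !(β && β)))) = 1 && 6 = 1
((!((γ && γ) || !α) -> ((!α -> γ) -> !!γ)) && (((γ -> α) || ((α || α) -> !α)) && ((γ && β) -> (γ && (β || γ))))) -> ((((!α -> ((γ && γ) -> α)) || (((β -> α) && !β) && ((γ -> β) || (β -> γ)))) -> (((α || (β -> β)) -> (γ || β)) -> !(β -> β))) && (((!(β || β) && !(β && β)) -> ((β && !β) && !(γ || β))) || (((β || β) && (γ && !α)) || (((α || β) -> (β && α)) -> !(β && β))))) = 6 -> 1 = 1

1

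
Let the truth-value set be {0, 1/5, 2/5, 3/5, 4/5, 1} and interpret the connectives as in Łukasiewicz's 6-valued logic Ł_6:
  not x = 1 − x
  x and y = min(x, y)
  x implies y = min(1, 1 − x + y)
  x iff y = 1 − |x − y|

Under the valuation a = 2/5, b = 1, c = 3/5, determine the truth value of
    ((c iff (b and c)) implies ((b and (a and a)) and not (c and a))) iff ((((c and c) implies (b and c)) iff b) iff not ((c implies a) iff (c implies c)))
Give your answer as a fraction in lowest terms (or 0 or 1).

b and c = 1 and 3/5 = 3/5
c iff (b and c) = 3/5 iff 3/5 = 1
a and a = 2/5 and 2/5 = 2/5
b and (a and a) = 1 and 2/5 = 2/5
c and a = 3/5 and 2/5 = 2/5
not (c and a) = not 2/5 = 3/5
(b and (a and a)) and not (c and a) = 2/5 and 3/5 = 2/5
(c iff (b and c)) implies ((b and (a and a)) and not (c and a)) = 1 implies 2/5 = 2/5
c and c = 3/5 and 3/5 = 3/5
b and c = 1 and 3/5 = 3/5
(c and c) implies (b and c) = 3/5 implies 3/5 = 1
((c and c) implies (b and c)) iff b = 1 iff 1 = 1
c implies a = 3/5 implies 2/5 = 4/5
c implies c = 3/5 implies 3/5 = 1
(c implies a) iff (c implies c) = 4/5 iff 1 = 4/5
not ((c implies a) iff (c implies c)) = not 4/5 = 1/5
(((c and c) implies (b and c)) iff b) iff not ((c implies a) iff (c implies c)) = 1 iff 1/5 = 1/5
((c iff (b and c)) implies ((b and (a and a)) and not (c and a))) iff ((((c and c) implies (b and c)) iff b) iff not ((c implies a) iff (c implies c))) = 2/5 iff 1/5 = 4/5

4/5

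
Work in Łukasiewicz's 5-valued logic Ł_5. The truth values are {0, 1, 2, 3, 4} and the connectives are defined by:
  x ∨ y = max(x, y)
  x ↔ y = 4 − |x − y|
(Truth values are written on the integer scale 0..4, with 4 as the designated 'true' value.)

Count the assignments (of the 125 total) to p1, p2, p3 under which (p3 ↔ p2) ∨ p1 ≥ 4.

45

value 4: 45 assignments (counts)
value 3: 44 assignments
value 2: 24 assignments
value 1: 10 assignments
value 0: 2 assignments
So 45 of the 125 assignments meet the threshold.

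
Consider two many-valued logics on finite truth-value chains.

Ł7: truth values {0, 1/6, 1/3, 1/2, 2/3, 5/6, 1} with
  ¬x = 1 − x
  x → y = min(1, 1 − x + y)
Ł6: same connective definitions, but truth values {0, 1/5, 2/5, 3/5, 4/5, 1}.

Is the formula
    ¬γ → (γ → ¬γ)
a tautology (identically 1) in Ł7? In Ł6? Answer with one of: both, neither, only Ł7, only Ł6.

In Ł7: every assignment gives 1 — tautology.
In Ł6: every assignment gives 1 — tautology.

both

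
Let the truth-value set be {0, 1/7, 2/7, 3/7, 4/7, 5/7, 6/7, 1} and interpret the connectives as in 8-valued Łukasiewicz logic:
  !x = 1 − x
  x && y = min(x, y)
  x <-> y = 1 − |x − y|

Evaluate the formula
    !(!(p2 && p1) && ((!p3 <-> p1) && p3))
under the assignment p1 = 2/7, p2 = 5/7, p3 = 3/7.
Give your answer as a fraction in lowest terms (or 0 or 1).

p2 && p1 = 5/7 && 2/7 = 2/7
!(p2 && p1) = !2/7 = 5/7
!p3 = !3/7 = 4/7
!p3 <-> p1 = 4/7 <-> 2/7 = 5/7
(!p3 <-> p1) && p3 = 5/7 && 3/7 = 3/7
!(p2 && p1) && ((!p3 <-> p1) && p3) = 5/7 && 3/7 = 3/7
!(!(p2 && p1) && ((!p3 <-> p1) && p3)) = !3/7 = 4/7

4/7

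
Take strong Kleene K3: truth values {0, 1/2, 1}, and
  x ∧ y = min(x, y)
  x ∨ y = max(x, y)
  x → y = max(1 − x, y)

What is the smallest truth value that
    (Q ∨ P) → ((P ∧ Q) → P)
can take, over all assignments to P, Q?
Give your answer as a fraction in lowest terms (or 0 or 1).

1/2

Take P = 1/2, Q = 1/2:
Q ∨ P = 1/2 ∨ 1/2 = 1/2
P ∧ Q = 1/2 ∧ 1/2 = 1/2
(P ∧ Q) → P = 1/2 → 1/2 = 1/2
(Q ∨ P) → ((P ∧ Q) → P) = 1/2 → 1/2 = 1/2
No assignment yields a value below 1/2, so this is the minimum.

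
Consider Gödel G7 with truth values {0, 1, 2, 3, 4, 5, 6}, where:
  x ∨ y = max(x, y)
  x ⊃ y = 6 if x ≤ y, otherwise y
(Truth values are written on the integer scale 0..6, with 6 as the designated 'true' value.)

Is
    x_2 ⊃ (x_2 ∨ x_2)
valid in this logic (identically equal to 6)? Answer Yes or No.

x_2 = 0 ↦ 6
x_2 = 1 ↦ 6
x_2 = 2 ↦ 6
x_2 = 3 ↦ 6
x_2 = 4 ↦ 6
x_2 = 5 ↦ 6
x_2 = 6 ↦ 6
Every assignment gives a value ≥ 6.

Yes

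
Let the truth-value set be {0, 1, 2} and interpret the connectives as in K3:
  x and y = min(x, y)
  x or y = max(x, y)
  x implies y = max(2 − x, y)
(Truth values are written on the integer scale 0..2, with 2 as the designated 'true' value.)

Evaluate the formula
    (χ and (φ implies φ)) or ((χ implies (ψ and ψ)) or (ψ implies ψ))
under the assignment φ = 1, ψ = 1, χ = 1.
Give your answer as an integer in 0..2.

1

φ implies φ = 1 implies 1 = 1
χ and (φ implies φ) = 1 and 1 = 1
ψ and ψ = 1 and 1 = 1
χ implies (ψ and ψ) = 1 implies 1 = 1
ψ implies ψ = 1 implies 1 = 1
(χ implies (ψ and ψ)) or (ψ implies ψ) = 1 or 1 = 1
(χ and (φ implies φ)) or ((χ implies (ψ and ψ)) or (ψ implies ψ)) = 1 or 1 = 1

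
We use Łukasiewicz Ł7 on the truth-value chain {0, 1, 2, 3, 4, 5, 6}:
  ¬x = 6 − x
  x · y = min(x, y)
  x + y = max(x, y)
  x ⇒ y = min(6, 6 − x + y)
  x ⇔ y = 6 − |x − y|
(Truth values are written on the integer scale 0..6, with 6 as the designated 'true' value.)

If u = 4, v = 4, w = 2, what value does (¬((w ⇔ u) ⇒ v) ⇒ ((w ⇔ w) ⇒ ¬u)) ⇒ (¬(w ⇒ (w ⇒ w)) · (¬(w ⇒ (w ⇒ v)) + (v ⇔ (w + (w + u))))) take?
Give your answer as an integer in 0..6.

w ⇔ u = 2 ⇔ 4 = 4
(w ⇔ u) ⇒ v = 4 ⇒ 4 = 6
¬((w ⇔ u) ⇒ v) = ¬6 = 0
w ⇔ w = 2 ⇔ 2 = 6
¬u = ¬4 = 2
(w ⇔ w) ⇒ ¬u = 6 ⇒ 2 = 2
¬((w ⇔ u) ⇒ v) ⇒ ((w ⇔ w) ⇒ ¬u) = 0 ⇒ 2 = 6
w ⇒ w = 2 ⇒ 2 = 6
w ⇒ (w ⇒ w) = 2 ⇒ 6 = 6
¬(w ⇒ (w ⇒ w)) = ¬6 = 0
w ⇒ v = 2 ⇒ 4 = 6
w ⇒ (w ⇒ v) = 2 ⇒ 6 = 6
¬(w ⇒ (w ⇒ v)) = ¬6 = 0
w + u = 2 + 4 = 4
w + (w + u) = 2 + 4 = 4
v ⇔ (w + (w + u)) = 4 ⇔ 4 = 6
¬(w ⇒ (w ⇒ v)) + (v ⇔ (w + (w + u))) = 0 + 6 = 6
¬(w ⇒ (w ⇒ w)) · (¬(w ⇒ (w ⇒ v)) + (v ⇔ (w + (w + u)))) = 0 · 6 = 0
(¬((w ⇔ u) ⇒ v) ⇒ ((w ⇔ w) ⇒ ¬u)) ⇒ (¬(w ⇒ (w ⇒ w)) · (¬(w ⇒ (w ⇒ v)) + (v ⇔ (w + (w + u))))) = 6 ⇒ 0 = 0

0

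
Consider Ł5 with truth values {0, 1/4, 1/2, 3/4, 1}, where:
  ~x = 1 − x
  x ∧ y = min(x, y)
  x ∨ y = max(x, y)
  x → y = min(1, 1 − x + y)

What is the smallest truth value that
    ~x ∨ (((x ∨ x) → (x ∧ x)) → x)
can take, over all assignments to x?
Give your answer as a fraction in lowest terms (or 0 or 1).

Take x = 1/2:
~x = ~1/2 = 1/2
x ∨ x = 1/2 ∨ 1/2 = 1/2
x ∧ x = 1/2 ∧ 1/2 = 1/2
(x ∨ x) → (x ∧ x) = 1/2 → 1/2 = 1
((x ∨ x) → (x ∧ x)) → x = 1 → 1/2 = 1/2
~x ∨ (((x ∨ x) → (x ∧ x)) → x) = 1/2 ∨ 1/2 = 1/2
No assignment yields a value below 1/2, so this is the minimum.

1/2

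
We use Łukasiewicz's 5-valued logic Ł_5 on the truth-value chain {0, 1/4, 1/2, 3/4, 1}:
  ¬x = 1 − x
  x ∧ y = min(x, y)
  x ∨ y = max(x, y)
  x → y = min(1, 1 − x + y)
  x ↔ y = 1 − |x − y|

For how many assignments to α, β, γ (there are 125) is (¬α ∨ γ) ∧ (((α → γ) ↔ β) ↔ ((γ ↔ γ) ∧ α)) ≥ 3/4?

value 1: 9 assignments (counts)
value 3/4: 32 assignments (counts)
value 1/2: 44 assignments
value 1/4: 29 assignments
value 0: 11 assignments
So 41 of the 125 assignments meet the threshold.

41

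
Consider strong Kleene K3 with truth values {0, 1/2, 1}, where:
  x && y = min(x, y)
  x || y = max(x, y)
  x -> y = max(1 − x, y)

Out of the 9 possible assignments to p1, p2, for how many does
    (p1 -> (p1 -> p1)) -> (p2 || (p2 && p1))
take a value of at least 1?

p1 = 0, p2 = 0 ↦ 0  <
p1 = 0, p2 = 1/2 ↦ 1/2  <
p1 = 0, p2 = 1 ↦ 1  ≥
p1 = 1/2, p2 = 0 ↦ 1/2  <
p1 = 1/2, p2 = 1/2 ↦ 1/2  <
p1 = 1/2, p2 = 1 ↦ 1  ≥
p1 = 1, p2 = 0 ↦ 0  <
p1 = 1, p2 = 1/2 ↦ 1/2  <
p1 = 1, p2 = 1 ↦ 1  ≥
So 3 of the 9 assignments meet the threshold.

3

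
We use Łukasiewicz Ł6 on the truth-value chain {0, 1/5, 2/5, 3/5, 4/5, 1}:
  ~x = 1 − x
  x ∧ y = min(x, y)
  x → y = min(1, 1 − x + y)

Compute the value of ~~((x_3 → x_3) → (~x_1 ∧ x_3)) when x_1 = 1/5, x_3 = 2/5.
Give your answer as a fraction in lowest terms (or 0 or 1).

2/5

x_3 → x_3 = 2/5 → 2/5 = 1
~x_1 = ~1/5 = 4/5
~x_1 ∧ x_3 = 4/5 ∧ 2/5 = 2/5
(x_3 → x_3) → (~x_1 ∧ x_3) = 1 → 2/5 = 2/5
~((x_3 → x_3) → (~x_1 ∧ x_3)) = ~2/5 = 3/5
~~((x_3 → x_3) → (~x_1 ∧ x_3)) = ~3/5 = 2/5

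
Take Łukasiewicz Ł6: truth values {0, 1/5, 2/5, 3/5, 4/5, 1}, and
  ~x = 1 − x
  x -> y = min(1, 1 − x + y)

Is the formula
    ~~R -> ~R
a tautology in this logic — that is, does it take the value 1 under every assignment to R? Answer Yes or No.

No

Counterexample: take R = 3/5.
~R = ~3/5 = 2/5
~~R = ~2/5 = 3/5
~R = ~3/5 = 2/5
~~R -> ~R = 3/5 -> 2/5 = 4/5
This gives 4/5 ≠ 1.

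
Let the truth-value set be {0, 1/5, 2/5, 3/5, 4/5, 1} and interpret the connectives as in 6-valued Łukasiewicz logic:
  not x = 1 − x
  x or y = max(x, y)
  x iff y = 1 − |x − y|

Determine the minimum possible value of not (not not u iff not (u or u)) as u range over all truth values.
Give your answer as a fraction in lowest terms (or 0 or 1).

1/5

Take u = 2/5:
not u = not 2/5 = 3/5
not not u = not 3/5 = 2/5
u or u = 2/5 or 2/5 = 2/5
not (u or u) = not 2/5 = 3/5
not not u iff not (u or u) = 2/5 iff 3/5 = 4/5
not (not not u iff not (u or u)) = not 4/5 = 1/5
No assignment yields a value below 1/5, so this is the minimum.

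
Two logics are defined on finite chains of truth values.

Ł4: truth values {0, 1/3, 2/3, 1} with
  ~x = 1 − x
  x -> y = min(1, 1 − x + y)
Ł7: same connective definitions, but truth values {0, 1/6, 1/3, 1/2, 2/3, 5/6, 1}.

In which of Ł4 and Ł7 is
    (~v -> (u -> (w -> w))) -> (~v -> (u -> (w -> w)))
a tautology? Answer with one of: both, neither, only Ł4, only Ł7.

In Ł4: every assignment gives 1 — tautology.
In Ł7: every assignment gives 1 — tautology.

both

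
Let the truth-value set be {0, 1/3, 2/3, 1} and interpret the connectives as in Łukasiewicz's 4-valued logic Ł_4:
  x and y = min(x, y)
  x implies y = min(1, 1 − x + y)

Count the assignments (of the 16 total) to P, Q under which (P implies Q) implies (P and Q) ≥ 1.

P = 0, Q = 0 ↦ 0  <
P = 0, Q = 1/3 ↦ 0  <
P = 0, Q = 2/3 ↦ 0  <
P = 0, Q = 1 ↦ 0  <
P = 1/3, Q = 0 ↦ 1/3  <
P = 1/3, Q = 1/3 ↦ 1/3  <
P = 1/3, Q = 2/3 ↦ 1/3  <
P = 1/3, Q = 1 ↦ 1/3  <
P = 2/3, Q = 0 ↦ 2/3  <
P = 2/3, Q = 1/3 ↦ 2/3  <
P = 2/3, Q = 2/3 ↦ 2/3  <
P = 2/3, Q = 1 ↦ 2/3  <
P = 1, Q = 0 ↦ 1  ≥
P = 1, Q = 1/3 ↦ 1  ≥
P = 1, Q = 2/3 ↦ 1  ≥
P = 1, Q = 1 ↦ 1  ≥
So 4 of the 16 assignments meet the threshold.

4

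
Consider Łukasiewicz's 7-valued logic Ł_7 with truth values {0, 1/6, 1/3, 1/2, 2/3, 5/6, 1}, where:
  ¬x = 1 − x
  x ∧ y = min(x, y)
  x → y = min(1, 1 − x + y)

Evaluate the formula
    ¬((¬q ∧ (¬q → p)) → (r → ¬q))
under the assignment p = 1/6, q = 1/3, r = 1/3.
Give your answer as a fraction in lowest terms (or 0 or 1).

0

¬q = ¬1/3 = 2/3
¬q = ¬1/3 = 2/3
¬q → p = 2/3 → 1/6 = 1/2
¬q ∧ (¬q → p) = 2/3 ∧ 1/2 = 1/2
¬q = ¬1/3 = 2/3
r → ¬q = 1/3 → 2/3 = 1
(¬q ∧ (¬q → p)) → (r → ¬q) = 1/2 → 1 = 1
¬((¬q ∧ (¬q → p)) → (r → ¬q)) = ¬1 = 0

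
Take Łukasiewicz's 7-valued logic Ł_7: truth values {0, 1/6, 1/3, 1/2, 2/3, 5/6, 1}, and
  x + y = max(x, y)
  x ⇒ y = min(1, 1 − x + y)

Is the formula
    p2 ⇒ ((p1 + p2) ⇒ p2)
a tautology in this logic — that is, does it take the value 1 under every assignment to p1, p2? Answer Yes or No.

At p1 = 1/3, p2 = 1/3, for instance:
p1 + p2 = 1/3 + 1/3 = 1/3
(p1 + p2) ⇒ p2 = 1/3 ⇒ 1/3 = 1
p2 ⇒ ((p1 + p2) ⇒ p2) = 1/3 ⇒ 1 = 1
and checking the remaining 48 assignments likewise gives ≥ 1 in every case.

Yes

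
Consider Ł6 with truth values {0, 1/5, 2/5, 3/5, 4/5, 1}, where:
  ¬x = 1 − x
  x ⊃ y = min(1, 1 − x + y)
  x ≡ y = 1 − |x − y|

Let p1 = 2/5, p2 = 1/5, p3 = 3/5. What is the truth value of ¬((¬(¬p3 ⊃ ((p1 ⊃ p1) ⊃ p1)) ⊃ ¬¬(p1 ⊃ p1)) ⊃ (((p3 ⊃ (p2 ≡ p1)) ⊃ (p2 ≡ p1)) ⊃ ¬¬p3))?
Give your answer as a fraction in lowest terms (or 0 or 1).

1/5

¬p3 = ¬3/5 = 2/5
p1 ⊃ p1 = 2/5 ⊃ 2/5 = 1
(p1 ⊃ p1) ⊃ p1 = 1 ⊃ 2/5 = 2/5
¬p3 ⊃ ((p1 ⊃ p1) ⊃ p1) = 2/5 ⊃ 2/5 = 1
¬(¬p3 ⊃ ((p1 ⊃ p1) ⊃ p1)) = ¬1 = 0
p1 ⊃ p1 = 2/5 ⊃ 2/5 = 1
¬(p1 ⊃ p1) = ¬1 = 0
¬¬(p1 ⊃ p1) = ¬0 = 1
¬(¬p3 ⊃ ((p1 ⊃ p1) ⊃ p1)) ⊃ ¬¬(p1 ⊃ p1) = 0 ⊃ 1 = 1
p2 ≡ p1 = 1/5 ≡ 2/5 = 4/5
p3 ⊃ (p2 ≡ p1) = 3/5 ⊃ 4/5 = 1
p2 ≡ p1 = 1/5 ≡ 2/5 = 4/5
(p3 ⊃ (p2 ≡ p1)) ⊃ (p2 ≡ p1) = 1 ⊃ 4/5 = 4/5
¬p3 = ¬3/5 = 2/5
¬¬p3 = ¬2/5 = 3/5
((p3 ⊃ (p2 ≡ p1)) ⊃ (p2 ≡ p1)) ⊃ ¬¬p3 = 4/5 ⊃ 3/5 = 4/5
(¬(¬p3 ⊃ ((p1 ⊃ p1) ⊃ p1)) ⊃ ¬¬(p1 ⊃ p1)) ⊃ (((p3 ⊃ (p2 ≡ p1)) ⊃ (p2 ≡ p1)) ⊃ ¬¬p3) = 1 ⊃ 4/5 = 4/5
¬((¬(¬p3 ⊃ ((p1 ⊃ p1) ⊃ p1)) ⊃ ¬¬(p1 ⊃ p1)) ⊃ (((p3 ⊃ (p2 ≡ p1)) ⊃ (p2 ≡ p1)) ⊃ ¬¬p3)) = ¬4/5 = 1/5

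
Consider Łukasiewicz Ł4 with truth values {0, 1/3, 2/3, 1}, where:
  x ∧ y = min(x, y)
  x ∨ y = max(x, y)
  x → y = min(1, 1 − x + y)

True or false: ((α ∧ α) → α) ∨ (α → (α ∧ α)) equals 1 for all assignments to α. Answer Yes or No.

Yes

α = 0 ↦ 1
α = 1/3 ↦ 1
α = 2/3 ↦ 1
α = 1 ↦ 1
Every assignment gives a value ≥ 1.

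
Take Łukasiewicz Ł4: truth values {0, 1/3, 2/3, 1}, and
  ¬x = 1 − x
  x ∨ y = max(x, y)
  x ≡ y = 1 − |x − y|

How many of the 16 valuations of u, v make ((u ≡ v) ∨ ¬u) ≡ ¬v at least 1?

u = 0, v = 0 ↦ 1  ≥
u = 0, v = 1/3 ↦ 2/3  <
u = 0, v = 2/3 ↦ 1/3  <
u = 0, v = 1 ↦ 0  <
u = 1/3, v = 0 ↦ 2/3  <
u = 1/3, v = 1/3 ↦ 2/3  <
u = 1/3, v = 2/3 ↦ 2/3  <
u = 1/3, v = 1 ↦ 1/3  <
u = 2/3, v = 0 ↦ 1/3  <
u = 2/3, v = 1/3 ↦ 1  ≥
u = 2/3, v = 2/3 ↦ 1/3  <
u = 2/3, v = 1 ↦ 1/3  <
u = 1, v = 0 ↦ 0  <
u = 1, v = 1/3 ↦ 2/3  <
u = 1, v = 2/3 ↦ 2/3  <
u = 1, v = 1 ↦ 0  <
So 2 of the 16 assignments meet the threshold.

2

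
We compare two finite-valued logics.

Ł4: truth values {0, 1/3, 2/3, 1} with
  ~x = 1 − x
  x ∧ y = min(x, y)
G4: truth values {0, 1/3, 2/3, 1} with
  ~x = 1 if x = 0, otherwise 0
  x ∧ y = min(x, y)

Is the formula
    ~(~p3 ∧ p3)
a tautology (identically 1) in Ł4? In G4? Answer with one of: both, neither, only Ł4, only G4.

only G4

In Ł4: at p3 = 1/3 the value is 2/3 — not a tautology.
In G4: every assignment gives 1 — tautology.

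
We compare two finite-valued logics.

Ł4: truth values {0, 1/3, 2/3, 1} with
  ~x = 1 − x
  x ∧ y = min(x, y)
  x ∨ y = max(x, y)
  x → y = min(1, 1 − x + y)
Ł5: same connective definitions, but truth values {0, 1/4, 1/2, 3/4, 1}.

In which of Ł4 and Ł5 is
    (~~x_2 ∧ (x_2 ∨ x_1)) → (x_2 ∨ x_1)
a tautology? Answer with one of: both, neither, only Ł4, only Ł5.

In Ł4: every assignment gives 1 — tautology.
In Ł5: every assignment gives 1 — tautology.

both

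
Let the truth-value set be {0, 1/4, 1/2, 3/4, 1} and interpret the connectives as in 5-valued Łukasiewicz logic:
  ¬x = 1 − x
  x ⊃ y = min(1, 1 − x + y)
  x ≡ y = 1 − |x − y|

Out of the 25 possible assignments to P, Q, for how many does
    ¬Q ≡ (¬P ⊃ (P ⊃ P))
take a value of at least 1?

5

value 1: 5 assignments (counts)
value 3/4: 5 assignments
value 1/2: 5 assignments
value 1/4: 5 assignments
value 0: 5 assignments
So 5 of the 25 assignments meet the threshold.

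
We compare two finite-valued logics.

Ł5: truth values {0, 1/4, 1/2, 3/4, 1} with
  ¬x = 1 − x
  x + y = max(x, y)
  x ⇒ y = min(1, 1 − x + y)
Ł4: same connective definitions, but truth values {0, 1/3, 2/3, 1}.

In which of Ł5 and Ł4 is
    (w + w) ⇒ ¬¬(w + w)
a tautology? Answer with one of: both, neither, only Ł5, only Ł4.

both

In Ł5: every assignment gives 1 — tautology.
In Ł4: every assignment gives 1 — tautology.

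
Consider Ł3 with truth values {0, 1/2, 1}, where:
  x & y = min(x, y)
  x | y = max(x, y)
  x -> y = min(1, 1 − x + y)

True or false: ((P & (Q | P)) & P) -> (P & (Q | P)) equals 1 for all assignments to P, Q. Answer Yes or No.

P = 0, Q = 0 ↦ 1
P = 0, Q = 1/2 ↦ 1
P = 0, Q = 1 ↦ 1
P = 1/2, Q = 0 ↦ 1
P = 1/2, Q = 1/2 ↦ 1
P = 1/2, Q = 1 ↦ 1
P = 1, Q = 0 ↦ 1
P = 1, Q = 1/2 ↦ 1
P = 1, Q = 1 ↦ 1
Every assignment gives a value ≥ 1.

Yes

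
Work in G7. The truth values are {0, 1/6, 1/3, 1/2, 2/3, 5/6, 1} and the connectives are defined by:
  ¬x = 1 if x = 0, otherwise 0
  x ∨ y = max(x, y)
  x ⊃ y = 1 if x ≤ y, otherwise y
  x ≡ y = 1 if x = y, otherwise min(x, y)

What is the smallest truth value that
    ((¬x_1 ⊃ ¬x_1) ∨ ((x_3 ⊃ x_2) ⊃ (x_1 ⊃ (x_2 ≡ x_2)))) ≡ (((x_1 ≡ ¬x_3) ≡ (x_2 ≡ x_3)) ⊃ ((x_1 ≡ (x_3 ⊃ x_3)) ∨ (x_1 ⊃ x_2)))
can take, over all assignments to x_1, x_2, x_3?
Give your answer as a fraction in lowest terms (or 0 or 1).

Take x_1 = 1/6, x_2 = 0, x_3 = 1/6:
¬x_1 = ¬1/6 = 0
¬x_1 = ¬1/6 = 0
¬x_1 ⊃ ¬x_1 = 0 ⊃ 0 = 1
x_3 ⊃ x_2 = 1/6 ⊃ 0 = 0
x_2 ≡ x_2 = 0 ≡ 0 = 1
x_1 ⊃ (x_2 ≡ x_2) = 1/6 ⊃ 1 = 1
(x_3 ⊃ x_2) ⊃ (x_1 ⊃ (x_2 ≡ x_2)) = 0 ⊃ 1 = 1
(¬x_1 ⊃ ¬x_1) ∨ ((x_3 ⊃ x_2) ⊃ (x_1 ⊃ (x_2 ≡ x_2))) = 1 ∨ 1 = 1
¬x_3 = ¬1/6 = 0
x_1 ≡ ¬x_3 = 1/6 ≡ 0 = 0
x_2 ≡ x_3 = 0 ≡ 1/6 = 0
(x_1 ≡ ¬x_3) ≡ (x_2 ≡ x_3) = 0 ≡ 0 = 1
x_3 ⊃ x_3 = 1/6 ⊃ 1/6 = 1
x_1 ≡ (x_3 ⊃ x_3) = 1/6 ≡ 1 = 1/6
x_1 ⊃ x_2 = 1/6 ⊃ 0 = 0
(x_1 ≡ (x_3 ⊃ x_3)) ∨ (x_1 ⊃ x_2) = 1/6 ∨ 0 = 1/6
((x_1 ≡ ¬x_3) ≡ (x_2 ≡ x_3)) ⊃ ((x_1 ≡ (x_3 ⊃ x_3)) ∨ (x_1 ⊃ x_2)) = 1 ⊃ 1/6 = 1/6
((¬x_1 ⊃ ¬x_1) ∨ ((x_3 ⊃ x_2) ⊃ (x_1 ⊃ (x_2 ≡ x_2)))) ≡ (((x_1 ≡ ¬x_3) ≡ (x_2 ≡ x_3)) ⊃ ((x_1 ≡ (x_3 ⊃ x_3)) ∨ (x_1 ⊃ x_2))) = 1 ≡ 1/6 = 1/6
No assignment yields a value below 1/6, so this is the minimum.

1/6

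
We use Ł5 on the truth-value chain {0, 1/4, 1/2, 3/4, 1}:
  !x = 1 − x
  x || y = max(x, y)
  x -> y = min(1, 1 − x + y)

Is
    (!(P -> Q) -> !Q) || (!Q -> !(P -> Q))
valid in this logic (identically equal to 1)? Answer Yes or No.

Yes

At P = 0, Q = 3/4, for instance:
P -> Q = 0 -> 3/4 = 1
!(P -> Q) = !1 = 0
!Q = !3/4 = 1/4
!(P -> Q) -> !Q = 0 -> 1/4 = 1
!Q -> !(P -> Q) = 1/4 -> 0 = 3/4
(!(P -> Q) -> !Q) || (!Q -> !(P -> Q)) = 1 || 3/4 = 1
and checking the remaining 24 assignments likewise gives ≥ 1 in every case.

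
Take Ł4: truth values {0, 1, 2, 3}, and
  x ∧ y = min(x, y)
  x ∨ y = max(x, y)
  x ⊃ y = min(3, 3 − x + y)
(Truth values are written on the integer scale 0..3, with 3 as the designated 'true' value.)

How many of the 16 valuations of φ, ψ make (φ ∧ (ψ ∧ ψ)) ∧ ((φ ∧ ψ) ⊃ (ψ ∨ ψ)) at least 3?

1

φ = 0, ψ = 0 ↦ 0  <
φ = 0, ψ = 1 ↦ 0  <
φ = 0, ψ = 2 ↦ 0  <
φ = 0, ψ = 3 ↦ 0  <
φ = 1, ψ = 0 ↦ 0  <
φ = 1, ψ = 1 ↦ 1  <
φ = 1, ψ = 2 ↦ 1  <
φ = 1, ψ = 3 ↦ 1  <
φ = 2, ψ = 0 ↦ 0  <
φ = 2, ψ = 1 ↦ 1  <
φ = 2, ψ = 2 ↦ 2  <
φ = 2, ψ = 3 ↦ 2  <
φ = 3, ψ = 0 ↦ 0  <
φ = 3, ψ = 1 ↦ 1  <
φ = 3, ψ = 2 ↦ 2  <
φ = 3, ψ = 3 ↦ 3  ≥
So 1 of the 16 assignments meets the threshold.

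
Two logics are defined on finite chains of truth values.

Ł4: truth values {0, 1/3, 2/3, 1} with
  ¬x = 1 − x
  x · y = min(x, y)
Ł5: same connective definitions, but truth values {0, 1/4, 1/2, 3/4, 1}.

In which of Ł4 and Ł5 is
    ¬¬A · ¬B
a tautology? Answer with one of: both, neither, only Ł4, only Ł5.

In Ł4: at A = 0, B = 0 the value is 0 — not a tautology.
In Ł5: at A = 0, B = 0 the value is 0 — not a tautology.

neither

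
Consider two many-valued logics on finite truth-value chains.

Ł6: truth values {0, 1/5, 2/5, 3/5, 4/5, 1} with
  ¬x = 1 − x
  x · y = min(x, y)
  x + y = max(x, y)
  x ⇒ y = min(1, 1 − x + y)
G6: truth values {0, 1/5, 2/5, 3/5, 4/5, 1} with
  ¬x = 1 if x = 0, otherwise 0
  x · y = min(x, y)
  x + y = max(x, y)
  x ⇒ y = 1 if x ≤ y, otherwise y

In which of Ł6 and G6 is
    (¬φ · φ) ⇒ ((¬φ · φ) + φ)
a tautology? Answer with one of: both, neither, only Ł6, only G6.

In Ł6: every assignment gives 1 — tautology.
In G6: every assignment gives 1 — tautology.

both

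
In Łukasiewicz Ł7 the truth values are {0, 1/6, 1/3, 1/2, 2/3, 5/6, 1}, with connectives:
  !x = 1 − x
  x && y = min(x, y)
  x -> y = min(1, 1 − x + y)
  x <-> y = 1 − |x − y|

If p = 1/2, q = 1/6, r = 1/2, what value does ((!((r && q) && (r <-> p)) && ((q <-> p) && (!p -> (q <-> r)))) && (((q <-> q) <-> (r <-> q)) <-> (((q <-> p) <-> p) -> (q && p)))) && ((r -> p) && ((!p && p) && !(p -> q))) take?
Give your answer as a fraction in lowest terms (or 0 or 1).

1/3

r && q = 1/2 && 1/6 = 1/6
r <-> p = 1/2 <-> 1/2 = 1
(r && q) && (r <-> p) = 1/6 && 1 = 1/6
!((r && q) && (r <-> p)) = !1/6 = 5/6
q <-> p = 1/6 <-> 1/2 = 2/3
!p = !1/2 = 1/2
q <-> r = 1/6 <-> 1/2 = 2/3
!p -> (q <-> r) = 1/2 -> 2/3 = 1
(q <-> p) && (!p -> (q <-> r)) = 2/3 && 1 = 2/3
!((r && q) && (r <-> p)) && ((q <-> p) && (!p -> (q <-> r))) = 5/6 && 2/3 = 2/3
q <-> q = 1/6 <-> 1/6 = 1
r <-> q = 1/2 <-> 1/6 = 2/3
(q <-> q) <-> (r <-> q) = 1 <-> 2/3 = 2/3
q <-> p = 1/6 <-> 1/2 = 2/3
(q <-> p) <-> p = 2/3 <-> 1/2 = 5/6
q && p = 1/6 && 1/2 = 1/6
((q <-> p) <-> p) -> (q && p) = 5/6 -> 1/6 = 1/3
((q <-> q) <-> (r <-> q)) <-> (((q <-> p) <-> p) -> (q && p)) = 2/3 <-> 1/3 = 2/3
(!((r && q) && (r <-> p)) && ((q <-> p) && (!p -> (q <-> r)))) && (((q <-> q) <-> (r <-> q)) <-> (((q <-> p) <-> p) -> (q && p))) = 2/3 && 2/3 = 2/3
r -> p = 1/2 -> 1/2 = 1
!p = !1/2 = 1/2
!p && p = 1/2 && 1/2 = 1/2
p -> q = 1/2 -> 1/6 = 2/3
!(p -> q) = !2/3 = 1/3
(!p && p) && !(p -> q) = 1/2 && 1/3 = 1/3
(r -> p) && ((!p && p) && !(p -> q)) = 1 && 1/3 = 1/3
((!((r && q) && (r <-> p)) && ((q <-> p) && (!p -> (q <-> r)))) && (((q <-> q) <-> (r <-> q)) <-> (((q <-> p) <-> p) -> (q && p)))) && ((r -> p) && ((!p && p) && !(p -> q))) = 2/3 && 1/3 = 1/3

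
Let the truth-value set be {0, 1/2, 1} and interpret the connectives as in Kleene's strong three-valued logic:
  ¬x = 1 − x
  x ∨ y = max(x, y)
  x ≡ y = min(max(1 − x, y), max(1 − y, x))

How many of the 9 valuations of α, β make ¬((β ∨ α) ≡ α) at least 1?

α = 0, β = 0 ↦ 0  <
α = 0, β = 1/2 ↦ 1/2  <
α = 0, β = 1 ↦ 1  ≥
α = 1/2, β = 0 ↦ 1/2  <
α = 1/2, β = 1/2 ↦ 1/2  <
α = 1/2, β = 1 ↦ 1/2  <
α = 1, β = 0 ↦ 0  <
α = 1, β = 1/2 ↦ 0  <
α = 1, β = 1 ↦ 0  <
So 1 of the 9 assignments meets the threshold.

1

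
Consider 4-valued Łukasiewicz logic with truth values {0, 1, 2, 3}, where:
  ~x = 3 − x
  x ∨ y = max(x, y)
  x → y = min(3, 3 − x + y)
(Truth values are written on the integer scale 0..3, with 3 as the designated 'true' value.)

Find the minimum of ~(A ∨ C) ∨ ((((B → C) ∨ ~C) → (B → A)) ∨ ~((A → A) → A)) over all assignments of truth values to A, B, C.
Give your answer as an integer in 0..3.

2

Take A = 1, B = 2, C = 0:
A ∨ C = 1 ∨ 0 = 1
~(A ∨ C) = ~1 = 2
B → C = 2 → 0 = 1
~C = ~0 = 3
(B → C) ∨ ~C = 1 ∨ 3 = 3
B → A = 2 → 1 = 2
((B → C) ∨ ~C) → (B → A) = 3 → 2 = 2
A → A = 1 → 1 = 3
(A → A) → A = 3 → 1 = 1
~((A → A) → A) = ~1 = 2
(((B → C) ∨ ~C) → (B → A)) ∨ ~((A → A) → A) = 2 ∨ 2 = 2
~(A ∨ C) ∨ ((((B → C) ∨ ~C) → (B → A)) ∨ ~((A → A) → A)) = 2 ∨ 2 = 2
No assignment yields a value below 2, so this is the minimum.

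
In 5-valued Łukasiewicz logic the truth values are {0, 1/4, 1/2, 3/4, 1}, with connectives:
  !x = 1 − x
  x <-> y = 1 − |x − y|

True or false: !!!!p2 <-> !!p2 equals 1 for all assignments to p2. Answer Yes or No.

Yes

p2 = 0 ↦ 1
p2 = 1/4 ↦ 1
p2 = 1/2 ↦ 1
p2 = 3/4 ↦ 1
p2 = 1 ↦ 1
Every assignment gives a value ≥ 1.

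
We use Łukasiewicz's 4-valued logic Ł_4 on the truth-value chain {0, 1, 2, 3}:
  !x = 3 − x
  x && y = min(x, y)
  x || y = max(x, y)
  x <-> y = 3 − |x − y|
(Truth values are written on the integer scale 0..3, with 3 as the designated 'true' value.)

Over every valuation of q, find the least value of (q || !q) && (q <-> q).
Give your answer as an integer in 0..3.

Take q = 1:
!q = !1 = 2
q || !q = 1 || 2 = 2
q <-> q = 1 <-> 1 = 3
(q || !q) && (q <-> q) = 2 && 3 = 2
No assignment yields a value below 2, so this is the minimum.

2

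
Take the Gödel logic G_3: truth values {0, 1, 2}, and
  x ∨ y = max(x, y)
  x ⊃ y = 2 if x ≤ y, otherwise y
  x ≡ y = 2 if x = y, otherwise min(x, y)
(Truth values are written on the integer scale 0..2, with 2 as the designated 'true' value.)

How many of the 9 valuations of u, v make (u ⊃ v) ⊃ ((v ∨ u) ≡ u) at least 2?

6

u = 0, v = 0 ↦ 2  ≥
u = 0, v = 1 ↦ 0  <
u = 0, v = 2 ↦ 0  <
u = 1, v = 0 ↦ 2  ≥
u = 1, v = 1 ↦ 2  ≥
u = 1, v = 2 ↦ 1  <
u = 2, v = 0 ↦ 2  ≥
u = 2, v = 1 ↦ 2  ≥
u = 2, v = 2 ↦ 2  ≥
So 6 of the 9 assignments meet the threshold.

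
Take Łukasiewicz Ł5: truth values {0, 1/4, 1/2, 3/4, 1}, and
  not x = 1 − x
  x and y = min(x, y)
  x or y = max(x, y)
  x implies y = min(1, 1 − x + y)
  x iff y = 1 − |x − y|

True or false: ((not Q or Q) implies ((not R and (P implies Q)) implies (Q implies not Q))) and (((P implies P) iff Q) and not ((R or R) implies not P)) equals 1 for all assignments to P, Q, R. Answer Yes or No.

Counterexample: take P = 0, Q = 0, R = 0.
not Q = not 0 = 1
not Q or Q = 1 or 0 = 1
not R = not 0 = 1
P implies Q = 0 implies 0 = 1
not R and (P implies Q) = 1 and 1 = 1
not Q = not 0 = 1
Q implies not Q = 0 implies 1 = 1
(not R and (P implies Q)) implies (Q implies not Q) = 1 implies 1 = 1
(not Q or Q) implies ((not R and (P implies Q)) implies (Q implies not Q)) = 1 implies 1 = 1
P implies P = 0 implies 0 = 1
(P implies P) iff Q = 1 iff 0 = 0
R or R = 0 or 0 = 0
not P = not 0 = 1
(R or R) implies not P = 0 implies 1 = 1
not ((R or R) implies not P) = not 1 = 0
((P implies P) iff Q) and not ((R or R) implies not P) = 0 and 0 = 0
((not Q or Q) implies ((not R and (P implies Q)) implies (Q implies not Q))) and (((P implies P) iff Q) and not ((R or R) implies not P)) = 1 and 0 = 0
This gives 0 ≠ 1.

No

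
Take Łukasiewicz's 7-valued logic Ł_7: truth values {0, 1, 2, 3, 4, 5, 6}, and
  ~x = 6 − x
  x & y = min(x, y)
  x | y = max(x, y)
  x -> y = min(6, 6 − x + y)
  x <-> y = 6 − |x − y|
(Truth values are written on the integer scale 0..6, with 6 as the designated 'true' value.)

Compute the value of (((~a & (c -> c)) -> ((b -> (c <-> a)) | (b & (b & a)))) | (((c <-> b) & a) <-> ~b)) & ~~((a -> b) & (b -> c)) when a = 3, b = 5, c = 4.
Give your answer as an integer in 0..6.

~a = ~3 = 3
c -> c = 4 -> 4 = 6
~a & (c -> c) = 3 & 6 = 3
c <-> a = 4 <-> 3 = 5
b -> (c <-> a) = 5 -> 5 = 6
b & a = 5 & 3 = 3
b & (b & a) = 5 & 3 = 3
(b -> (c <-> a)) | (b & (b & a)) = 6 | 3 = 6
(~a & (c -> c)) -> ((b -> (c <-> a)) | (b & (b & a))) = 3 -> 6 = 6
c <-> b = 4 <-> 5 = 5
(c <-> b) & a = 5 & 3 = 3
~b = ~5 = 1
((c <-> b) & a) <-> ~b = 3 <-> 1 = 4
((~a & (c -> c)) -> ((b -> (c <-> a)) | (b & (b & a)))) | (((c <-> b) & a) <-> ~b) = 6 | 4 = 6
a -> b = 3 -> 5 = 6
b -> c = 5 -> 4 = 5
(a -> b) & (b -> c) = 6 & 5 = 5
~((a -> b) & (b -> c)) = ~5 = 1
~~((a -> b) & (b -> c)) = ~1 = 5
(((~a & (c -> c)) -> ((b -> (c <-> a)) | (b & (b & a)))) | (((c <-> b) & a) <-> ~b)) & ~~((a -> b) & (b -> c)) = 6 & 5 = 5

5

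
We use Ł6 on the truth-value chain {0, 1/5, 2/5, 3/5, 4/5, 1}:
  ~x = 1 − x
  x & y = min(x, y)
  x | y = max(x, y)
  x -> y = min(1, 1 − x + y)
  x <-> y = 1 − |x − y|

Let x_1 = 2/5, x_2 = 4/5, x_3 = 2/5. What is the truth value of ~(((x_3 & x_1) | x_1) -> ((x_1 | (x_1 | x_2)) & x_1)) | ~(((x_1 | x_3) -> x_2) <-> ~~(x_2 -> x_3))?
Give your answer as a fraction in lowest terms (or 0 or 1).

x_3 & x_1 = 2/5 & 2/5 = 2/5
(x_3 & x_1) | x_1 = 2/5 | 2/5 = 2/5
x_1 | x_2 = 2/5 | 4/5 = 4/5
x_1 | (x_1 | x_2) = 2/5 | 4/5 = 4/5
(x_1 | (x_1 | x_2)) & x_1 = 4/5 & 2/5 = 2/5
((x_3 & x_1) | x_1) -> ((x_1 | (x_1 | x_2)) & x_1) = 2/5 -> 2/5 = 1
~(((x_3 & x_1) | x_1) -> ((x_1 | (x_1 | x_2)) & x_1)) = ~1 = 0
x_1 | x_3 = 2/5 | 2/5 = 2/5
(x_1 | x_3) -> x_2 = 2/5 -> 4/5 = 1
x_2 -> x_3 = 4/5 -> 2/5 = 3/5
~(x_2 -> x_3) = ~3/5 = 2/5
~~(x_2 -> x_3) = ~2/5 = 3/5
((x_1 | x_3) -> x_2) <-> ~~(x_2 -> x_3) = 1 <-> 3/5 = 3/5
~(((x_1 | x_3) -> x_2) <-> ~~(x_2 -> x_3)) = ~3/5 = 2/5
~(((x_3 & x_1) | x_1) -> ((x_1 | (x_1 | x_2)) & x_1)) | ~(((x_1 | x_3) -> x_2) <-> ~~(x_2 -> x_3)) = 0 | 2/5 = 2/5

2/5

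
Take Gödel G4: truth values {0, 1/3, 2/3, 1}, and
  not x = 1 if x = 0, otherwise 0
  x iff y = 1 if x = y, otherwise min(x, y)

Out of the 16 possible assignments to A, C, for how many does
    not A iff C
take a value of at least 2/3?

A = 0, C = 0 ↦ 0  <
A = 0, C = 1/3 ↦ 1/3  <
A = 0, C = 2/3 ↦ 2/3  ≥
A = 0, C = 1 ↦ 1  ≥
A = 1/3, C = 0 ↦ 1  ≥
A = 1/3, C = 1/3 ↦ 0  <
A = 1/3, C = 2/3 ↦ 0  <
A = 1/3, C = 1 ↦ 0  <
A = 2/3, C = 0 ↦ 1  ≥
A = 2/3, C = 1/3 ↦ 0  <
A = 2/3, C = 2/3 ↦ 0  <
A = 2/3, C = 1 ↦ 0  <
A = 1, C = 0 ↦ 1  ≥
A = 1, C = 1/3 ↦ 0  <
A = 1, C = 2/3 ↦ 0  <
A = 1, C = 1 ↦ 0  <
So 5 of the 16 assignments meet the threshold.

5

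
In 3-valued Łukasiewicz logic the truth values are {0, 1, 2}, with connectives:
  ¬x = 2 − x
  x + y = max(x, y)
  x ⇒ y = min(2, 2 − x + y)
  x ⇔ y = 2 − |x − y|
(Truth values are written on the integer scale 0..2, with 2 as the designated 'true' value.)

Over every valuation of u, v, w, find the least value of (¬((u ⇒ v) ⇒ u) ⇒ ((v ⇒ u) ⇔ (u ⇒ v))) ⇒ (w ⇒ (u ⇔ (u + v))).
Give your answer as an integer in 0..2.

1

Take u = 1, v = 2, w = 2:
u ⇒ v = 1 ⇒ 2 = 2
(u ⇒ v) ⇒ u = 2 ⇒ 1 = 1
¬((u ⇒ v) ⇒ u) = ¬1 = 1
v ⇒ u = 2 ⇒ 1 = 1
u ⇒ v = 1 ⇒ 2 = 2
(v ⇒ u) ⇔ (u ⇒ v) = 1 ⇔ 2 = 1
¬((u ⇒ v) ⇒ u) ⇒ ((v ⇒ u) ⇔ (u ⇒ v)) = 1 ⇒ 1 = 2
u + v = 1 + 2 = 2
u ⇔ (u + v) = 1 ⇔ 2 = 1
w ⇒ (u ⇔ (u + v)) = 2 ⇒ 1 = 1
(¬((u ⇒ v) ⇒ u) ⇒ ((v ⇒ u) ⇔ (u ⇒ v))) ⇒ (w ⇒ (u ⇔ (u + v))) = 2 ⇒ 1 = 1
No assignment yields a value below 1, so this is the minimum.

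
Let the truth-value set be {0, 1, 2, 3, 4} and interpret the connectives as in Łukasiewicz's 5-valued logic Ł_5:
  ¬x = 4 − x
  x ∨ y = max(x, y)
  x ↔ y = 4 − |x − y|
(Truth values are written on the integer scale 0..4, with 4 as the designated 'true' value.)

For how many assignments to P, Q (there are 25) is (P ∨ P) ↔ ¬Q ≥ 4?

5

value 4: 5 assignments (counts)
value 3: 8 assignments
value 2: 6 assignments
value 1: 4 assignments
value 0: 2 assignments
So 5 of the 25 assignments meet the threshold.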